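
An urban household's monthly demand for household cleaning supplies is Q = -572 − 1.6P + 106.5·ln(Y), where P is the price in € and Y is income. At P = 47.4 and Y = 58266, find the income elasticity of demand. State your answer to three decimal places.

0.205

At P = 47.4, Y = 58266: Q = 520.760.
Holding P constant, ∂Q/∂Y = 106.5/Y = 0.00182782.
η_Y = (∂Q/∂Y)·(Y/Q) = 0.00182782 × (58266/520.760) = 0.205.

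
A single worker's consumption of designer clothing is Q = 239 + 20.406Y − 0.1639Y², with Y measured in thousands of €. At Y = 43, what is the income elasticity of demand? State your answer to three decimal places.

0.334

At Y = 43: Q = 813.4069.
dQ/dY = 20.406 − 0.3278Y = 6.31060.
η = (dQ/dY)·(Y/Q) = 6.31060 × (43/813.4069) = 0.334.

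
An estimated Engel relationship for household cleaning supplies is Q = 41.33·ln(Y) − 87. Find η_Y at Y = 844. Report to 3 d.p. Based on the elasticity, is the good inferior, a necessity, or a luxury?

At Y = 844: Q = 191.488.
dQ/dY = 41.33/Y = 0.0489692 at this income.
η = (dQ/dY)·(Y/Q) = 0.0489692 × (844/191.488) = 0.216.
Since 0 < η < 1, the good is a necessity.

0.216 (necessity)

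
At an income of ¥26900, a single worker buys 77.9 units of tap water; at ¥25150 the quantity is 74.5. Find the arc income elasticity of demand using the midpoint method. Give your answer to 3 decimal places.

ΔQ = 74.5 − 77.9 = -3.4; midpoint Q̄ = (77.9 + 74.5)/2 = 76.2.
ΔI = 25150 − 26900 = -1750; midpoint Ī = (26900 + 25150)/2 = 26025.
η = (ΔQ/Q̄) ÷ (ΔI/Ī) = (-3.4/76.2) ÷ (-1750/26025) = 0.664.

0.664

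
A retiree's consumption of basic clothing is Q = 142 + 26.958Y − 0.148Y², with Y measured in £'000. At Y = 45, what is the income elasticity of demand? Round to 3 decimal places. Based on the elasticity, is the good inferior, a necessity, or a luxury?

At Y = 45: Q = 1055.4100.
dQ/dY = 26.958 − 0.296Y = 13.63800.
η = (dQ/dY)·(Y/Q) = 13.63800 × (45/1055.4100) = 0.581.
0 < η < 1 ⇒ necessity.

0.581 (necessity)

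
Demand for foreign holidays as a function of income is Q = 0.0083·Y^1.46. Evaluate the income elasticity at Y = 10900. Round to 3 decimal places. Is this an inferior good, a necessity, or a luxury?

For Q = A·Y^β the income elasticity is constant and equal to β.
Here β = 1.46, so η = 1.460.
Since η > 1, the good is a luxury.

1.460 (luxury)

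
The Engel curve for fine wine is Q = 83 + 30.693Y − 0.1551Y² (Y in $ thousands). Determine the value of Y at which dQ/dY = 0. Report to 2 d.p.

98.95

dQ/dY = 30.693 − 0.3102Y.
The good is inferior where dQ/dY < 0. Setting dQ/dY = 0 gives Y = 30.693 / 0.3102 = 98.95.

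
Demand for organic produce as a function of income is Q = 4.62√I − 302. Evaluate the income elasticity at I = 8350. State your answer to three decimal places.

1.757

At I = 8350: Q = 120.168.
dQ/dI = 4.62/(2√I) = 0.0252795 at this income.
η = (dQ/dI)·(I/Q) = 0.0252795 × (8350/120.168) = 1.757.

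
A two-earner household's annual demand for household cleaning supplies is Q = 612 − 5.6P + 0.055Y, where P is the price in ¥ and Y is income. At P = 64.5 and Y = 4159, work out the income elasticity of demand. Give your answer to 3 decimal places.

0.477

At P = 64.5, Y = 4159: Q = 479.545.
Holding P constant, ∂Q/∂Y = 0.055.
η_Y = (∂Q/∂Y)·(Y/Q) = 0.055 × (4159/479.545) = 0.477.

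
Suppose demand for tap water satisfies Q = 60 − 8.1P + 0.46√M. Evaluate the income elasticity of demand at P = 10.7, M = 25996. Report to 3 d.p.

At P = 10.7, M = 25996: Q = 47.497.
Holding P constant, ∂Q/∂M = 0.46/(2√M) = 0.00142651.
η_M = (∂Q/∂M)·(M/Q) = 0.00142651 × (25996/47.497) = 0.781.

0.781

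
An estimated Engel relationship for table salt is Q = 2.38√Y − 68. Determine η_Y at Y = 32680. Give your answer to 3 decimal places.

At Y = 32680: Q = 362.247.
dQ/dY = 2.38/(2√Y) = 0.00658273 at this income.
η = (dQ/dY)·(Y/Q) = 0.00658273 × (32680/362.247) = 0.594.

0.594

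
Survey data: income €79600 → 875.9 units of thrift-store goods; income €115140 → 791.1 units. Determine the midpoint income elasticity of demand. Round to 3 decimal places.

-0.279

ΔQ = 791.1 − 875.9 = -84.8; midpoint Q̄ = (875.9 + 791.1)/2 = 833.5.
ΔI = 115140 − 79600 = 35540; midpoint Ī = (79600 + 115140)/2 = 97370.
η = (ΔQ/Q̄) ÷ (ΔI/Ī) = (-84.8/833.5) ÷ (35540/97370) = -0.279.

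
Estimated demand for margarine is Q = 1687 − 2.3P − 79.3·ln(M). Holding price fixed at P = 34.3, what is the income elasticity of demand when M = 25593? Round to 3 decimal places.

-0.099

At P = 34.3, M = 25593: Q = 803.209.
Holding P constant, ∂Q/∂M = -79.3/M = -0.0030985.
η_M = (∂Q/∂M)·(M/Q) = -0.0030985 × (25593/803.209) = -0.099.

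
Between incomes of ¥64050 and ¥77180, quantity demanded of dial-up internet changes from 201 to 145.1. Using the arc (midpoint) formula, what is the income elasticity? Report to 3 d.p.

-1.737

ΔQ = 145.1 − 201 = -55.9; midpoint Q̄ = (201 + 145.1)/2 = 173.05.
ΔI = 77180 − 64050 = 13130; midpoint Ī = (64050 + 77180)/2 = 70615.
η = (ΔQ/Q̄) ÷ (ΔI/Ī) = (-55.9/173.05) ÷ (13130/70615) = -1.737.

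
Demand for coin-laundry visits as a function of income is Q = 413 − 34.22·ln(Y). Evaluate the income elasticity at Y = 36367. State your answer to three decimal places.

-0.638

At Y = 36367: Q = 53.642.
dQ/dY = -34.22/Y = -0.000940963 at this income.
η = (dQ/dY)·(Y/Q) = -0.000940963 × (36367/53.642) = -0.638.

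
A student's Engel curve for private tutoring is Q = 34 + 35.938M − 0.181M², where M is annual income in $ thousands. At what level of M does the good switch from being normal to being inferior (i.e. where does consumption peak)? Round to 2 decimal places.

dQ/dM = 35.938 − 0.362M.
The good is inferior where dQ/dM < 0. Setting dQ/dM = 0 gives M = 35.938 / 0.362 = 99.28.

99.28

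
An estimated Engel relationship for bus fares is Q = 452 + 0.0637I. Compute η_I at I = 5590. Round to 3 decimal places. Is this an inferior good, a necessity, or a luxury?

At I = 5590: Q = 808.083.
dQ/dI = 0.0637.
η = (dQ/dI)·(I/Q) = 0.0637 × (5590/808.083) = 0.441.
Since 0 < η < 1, the good is a necessity.

0.441 (necessity)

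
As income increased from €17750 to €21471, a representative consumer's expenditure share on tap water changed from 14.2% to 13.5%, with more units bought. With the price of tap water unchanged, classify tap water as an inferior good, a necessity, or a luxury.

necessity

Quantity rises but the budget share falls as income rises, so 0 < η < 1.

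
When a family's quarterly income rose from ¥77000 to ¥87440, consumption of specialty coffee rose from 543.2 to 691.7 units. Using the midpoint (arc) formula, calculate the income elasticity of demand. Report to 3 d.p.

ΔQ = 691.7 − 543.2 = 148.5; midpoint Q̄ = (543.2 + 691.7)/2 = 617.45.
ΔI = 87440 − 77000 = 10440; midpoint Ī = (77000 + 87440)/2 = 82220.
η = (ΔQ/Q̄) ÷ (ΔI/Ī) = (148.5/617.45) ÷ (10440/82220) = 1.894.

1.894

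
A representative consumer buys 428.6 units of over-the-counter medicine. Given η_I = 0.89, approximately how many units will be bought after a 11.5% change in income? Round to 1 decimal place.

%ΔQ ≈ η × %ΔI = 0.89 × 11.5% = 10.235%.
New Q ≈ 428.6 × (1 + 0.10235) = 472.5.

472.5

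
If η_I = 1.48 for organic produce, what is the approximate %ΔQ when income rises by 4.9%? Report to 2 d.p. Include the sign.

%ΔQ ≈ η × %ΔI = 1.48 × 4.9% = 7.25%.

7.25%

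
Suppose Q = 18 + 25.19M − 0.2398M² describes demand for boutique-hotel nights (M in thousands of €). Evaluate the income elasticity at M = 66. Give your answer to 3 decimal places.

-0.671

At M = 66: Q = 635.9712.
dQ/dM = 25.19 − 0.4796M = -6.46360.
η = (dQ/dM)·(M/Q) = -6.46360 × (66/635.9712) = -0.671.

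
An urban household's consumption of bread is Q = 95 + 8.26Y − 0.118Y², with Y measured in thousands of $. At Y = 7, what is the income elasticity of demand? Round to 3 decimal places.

0.315

At Y = 7: Q = 147.0380.
dQ/dY = 8.26 − 0.236Y = 6.60800.
η = (dQ/dY)·(Y/Q) = 6.60800 × (7/147.0380) = 0.315.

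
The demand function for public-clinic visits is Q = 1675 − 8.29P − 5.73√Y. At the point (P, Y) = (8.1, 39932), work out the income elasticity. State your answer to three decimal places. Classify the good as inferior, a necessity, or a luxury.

-1.237 (inferior good)

At P = 8.1, Y = 39932: Q = 462.826.
Holding P constant, ∂Q/∂Y = -5.73/(2√Y) = -0.0143372.
η_Y = (∂Q/∂Y)·(Y/Q) = -0.0143372 × (39932/462.826) = -1.237.
Since η < 0, this is an inferior good.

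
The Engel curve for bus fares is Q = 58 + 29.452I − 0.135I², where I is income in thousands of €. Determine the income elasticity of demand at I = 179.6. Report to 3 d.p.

At I = 179.6: Q = 992.9976.
dQ/dI = 29.452 − 0.27I = -19.04000.
η = (dQ/dI)·(I/Q) = -19.04000 × (179.6/992.9976) = -3.444.

-3.444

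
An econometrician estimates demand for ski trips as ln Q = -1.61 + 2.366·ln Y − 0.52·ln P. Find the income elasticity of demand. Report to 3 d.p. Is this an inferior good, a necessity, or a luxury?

In a log-linear demand, the coefficient on ln Y is the income elasticity.
So η = 2.366.
η > 1 ⇒ luxury.

2.366 (luxury)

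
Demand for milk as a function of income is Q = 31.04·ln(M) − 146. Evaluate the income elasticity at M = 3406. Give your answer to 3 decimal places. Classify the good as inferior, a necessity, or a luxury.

At M = 3406: Q = 106.457.
dQ/dM = 31.04/M = 0.00911333 at this income.
η = (dQ/dM)·(M/Q) = 0.00911333 × (3406/106.457) = 0.292.
Since 0 < η < 1, the good is a necessity.

0.292 (necessity)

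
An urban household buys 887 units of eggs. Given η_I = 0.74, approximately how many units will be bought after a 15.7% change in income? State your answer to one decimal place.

990.1

%ΔQ ≈ η × %ΔI = 0.74 × 15.7% = 11.618%.
New Q ≈ 887 × (1 + 0.11618) = 990.1.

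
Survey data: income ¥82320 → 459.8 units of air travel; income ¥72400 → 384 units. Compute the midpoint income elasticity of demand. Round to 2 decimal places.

1.40

ΔQ = 384 − 459.8 = -75.8; midpoint Q̄ = (459.8 + 384)/2 = 421.9.
ΔI = 72400 − 82320 = -9920; midpoint Ī = (82320 + 72400)/2 = 77360.
η = (ΔQ/Q̄) ÷ (ΔI/Ī) = (-75.8/421.9) ÷ (-9920/77360) = 1.40.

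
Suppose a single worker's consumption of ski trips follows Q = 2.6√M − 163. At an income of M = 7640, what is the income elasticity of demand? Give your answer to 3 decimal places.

At M = 7640: Q = 64.258.
dQ/dM = 2.6/(2√M) = 0.0148729 at this income.
η = (dQ/dM)·(M/Q) = 0.0148729 × (7640/64.258) = 1.768.

1.768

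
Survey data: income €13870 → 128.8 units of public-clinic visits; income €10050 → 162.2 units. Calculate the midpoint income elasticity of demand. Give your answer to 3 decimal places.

ΔQ = 162.2 − 128.8 = 33.4; midpoint Q̄ = (128.8 + 162.2)/2 = 145.5.
ΔI = 10050 − 13870 = -3820; midpoint Ī = (13870 + 10050)/2 = 11960.
η = (ΔQ/Q̄) ÷ (ΔI/Ī) = (33.4/145.5) ÷ (-3820/11960) = -0.719.

-0.719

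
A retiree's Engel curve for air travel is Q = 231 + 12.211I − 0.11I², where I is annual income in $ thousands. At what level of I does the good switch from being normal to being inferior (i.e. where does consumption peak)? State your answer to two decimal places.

55.50

dQ/dI = 12.211 − 0.22I.
The good is inferior where dQ/dI < 0. Setting dQ/dI = 0 gives I = 12.211 / 0.22 = 55.50.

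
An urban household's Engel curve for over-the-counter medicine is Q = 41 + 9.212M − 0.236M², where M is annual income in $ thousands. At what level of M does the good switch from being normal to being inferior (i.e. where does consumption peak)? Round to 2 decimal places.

dQ/dM = 9.212 − 0.472M.
The good is inferior where dQ/dM < 0. Setting dQ/dM = 0 gives M = 9.212 / 0.472 = 19.52.

19.52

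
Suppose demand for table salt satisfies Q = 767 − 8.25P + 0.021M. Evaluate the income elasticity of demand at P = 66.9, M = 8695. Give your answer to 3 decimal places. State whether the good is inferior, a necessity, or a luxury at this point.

0.459 (necessity)

At P = 66.9, M = 8695: Q = 397.670.
Holding P constant, ∂Q/∂M = 0.021.
η_M = (∂Q/∂M)·(M/Q) = 0.021 × (8695/397.670) = 0.459.
Since 0 < η < 1, this is a necessity.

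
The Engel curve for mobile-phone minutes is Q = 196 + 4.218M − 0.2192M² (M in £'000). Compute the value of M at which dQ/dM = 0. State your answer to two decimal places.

dQ/dM = 4.218 − 0.4384M.
The good is inferior where dQ/dM < 0. Setting dQ/dM = 0 gives M = 4.218 / 0.4384 = 9.62.

9.62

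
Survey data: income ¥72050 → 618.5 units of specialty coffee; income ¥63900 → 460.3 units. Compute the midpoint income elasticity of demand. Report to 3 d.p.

2.446

ΔQ = 460.3 − 618.5 = -158.2; midpoint Q̄ = (618.5 + 460.3)/2 = 539.4.
ΔI = 63900 − 72050 = -8150; midpoint Ī = (72050 + 63900)/2 = 67975.
η = (ΔQ/Q̄) ÷ (ΔI/Ī) = (-158.2/539.4) ÷ (-8150/67975) = 2.446.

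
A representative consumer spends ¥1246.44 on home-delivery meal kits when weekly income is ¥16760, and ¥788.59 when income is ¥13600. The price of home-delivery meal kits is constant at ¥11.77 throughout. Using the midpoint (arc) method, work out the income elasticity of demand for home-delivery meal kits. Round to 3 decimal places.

With a constant price, Q₁ = 1246.44/11.77 = 105.900 and Q₂ = 788.59/11.77 = 67.000 (equivalently, work directly with expenditure since P cancels).
Midpoint %ΔQ = (788.59 − 1246.44)/1017.52 = -0.44997; midpoint %ΔI = (13600 − 16760)/15180 = -0.20817.
η = -0.44997 / -0.20817 = 2.162.

2.162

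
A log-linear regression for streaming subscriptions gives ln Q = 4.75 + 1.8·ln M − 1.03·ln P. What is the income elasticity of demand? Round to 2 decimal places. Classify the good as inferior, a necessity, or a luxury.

1.80 (luxury)

In a log-linear demand, the coefficient on ln M is the income elasticity.
So η = 1.80.
η > 1 ⇒ luxury.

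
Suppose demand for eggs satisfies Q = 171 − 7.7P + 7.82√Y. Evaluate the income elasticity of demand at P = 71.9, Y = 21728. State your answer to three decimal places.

At P = 71.9, Y = 21728: Q = 770.071.
Holding P constant, ∂Q/∂Y = 7.82/(2√Y) = 0.0265257.
η_Y = (∂Q/∂Y)·(Y/Q) = 0.0265257 × (21728/770.071) = 0.748.

0.748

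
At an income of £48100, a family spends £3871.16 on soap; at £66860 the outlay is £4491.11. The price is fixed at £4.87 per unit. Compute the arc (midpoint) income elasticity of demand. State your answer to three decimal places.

0.454

With a constant price, Q₁ = 3871.16/4.87 = 794.899 and Q₂ = 4491.11/4.87 = 922.199 (equivalently, work directly with expenditure since P cancels).
Midpoint %ΔQ = (4491.11 − 3871.16)/4181.14 = 0.14827; midpoint %ΔI = (66860 − 48100)/57480 = 0.32637.
η = 0.14827 / 0.32637 = 0.454.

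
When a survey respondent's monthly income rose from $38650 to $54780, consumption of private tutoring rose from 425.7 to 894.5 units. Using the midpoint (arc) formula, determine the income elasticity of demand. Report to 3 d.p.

ΔQ = 894.5 − 425.7 = 468.8; midpoint Q̄ = (425.7 + 894.5)/2 = 660.1.
ΔI = 54780 − 38650 = 16130; midpoint Ī = (38650 + 54780)/2 = 46715.
η = (ΔQ/Q̄) ÷ (ΔI/Ī) = (468.8/660.1) ÷ (16130/46715) = 2.057.

2.057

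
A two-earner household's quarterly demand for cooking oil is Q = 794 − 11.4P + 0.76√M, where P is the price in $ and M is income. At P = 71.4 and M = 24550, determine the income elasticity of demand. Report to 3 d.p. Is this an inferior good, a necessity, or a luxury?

At P = 71.4, M = 24550: Q = 99.120.
Holding P constant, ∂Q/∂M = 0.76/(2√M) = 0.00242526.
η_M = (∂Q/∂M)·(M/Q) = 0.00242526 × (24550/99.120) = 0.601.
Since 0 < η < 1, this is a necessity.

0.601 (necessity)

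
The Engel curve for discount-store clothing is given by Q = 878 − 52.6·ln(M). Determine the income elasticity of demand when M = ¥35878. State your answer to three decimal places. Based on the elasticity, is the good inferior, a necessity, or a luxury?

At M = 35878: Q = 326.338.
dQ/dM = -52.6/M = -0.00146608 at this income.
η = (dQ/dM)·(M/Q) = -0.00146608 × (35878/326.338) = -0.161.
Since η < 0, the good is an inferior good.

-0.161 (inferior good)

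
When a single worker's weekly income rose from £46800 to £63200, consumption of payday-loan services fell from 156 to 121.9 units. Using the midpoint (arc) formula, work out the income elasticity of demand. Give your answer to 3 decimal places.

-0.823

ΔQ = 121.9 − 156 = -34.1; midpoint Q̄ = (156 + 121.9)/2 = 138.95.
ΔI = 63200 − 46800 = 16400; midpoint Ī = (46800 + 63200)/2 = 55000.
η = (ΔQ/Q̄) ÷ (ΔI/Ī) = (-34.1/138.95) ÷ (16400/55000) = -0.823.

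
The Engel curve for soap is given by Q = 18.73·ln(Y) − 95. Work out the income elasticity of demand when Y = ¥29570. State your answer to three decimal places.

At Y = 29570: Q = 97.816.
dQ/dY = 18.73/Y = 0.000633412 at this income.
η = (dQ/dY)·(Y/Q) = 0.000633412 × (29570/97.816) = 0.191.

0.191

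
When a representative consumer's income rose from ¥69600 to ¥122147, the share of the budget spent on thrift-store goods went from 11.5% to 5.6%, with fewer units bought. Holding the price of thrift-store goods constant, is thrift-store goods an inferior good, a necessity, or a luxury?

Quantity demanded falls as income rises, so η < 0.

inferior good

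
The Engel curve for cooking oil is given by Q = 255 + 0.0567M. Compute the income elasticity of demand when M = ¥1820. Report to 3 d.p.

At M = 1820: Q = 358.194.
dQ/dM = 0.0567.
η = (dQ/dM)·(M/Q) = 0.0567 × (1820/358.194) = 0.288.

0.288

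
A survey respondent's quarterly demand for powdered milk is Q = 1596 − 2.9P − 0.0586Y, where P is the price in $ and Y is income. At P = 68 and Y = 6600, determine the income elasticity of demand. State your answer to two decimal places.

At P = 68, Y = 6600: Q = 1012.040.
Holding P constant, ∂Q/∂Y = −0.0586.
η_Y = (∂Q/∂Y)·(Y/Q) = -0.0586 × (6600/1012.040) = -0.38.

-0.38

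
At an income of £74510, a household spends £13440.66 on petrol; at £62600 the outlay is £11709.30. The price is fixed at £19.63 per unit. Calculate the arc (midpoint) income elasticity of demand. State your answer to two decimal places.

With a constant price, Q₁ = 13440.66/19.63 = 684.700 and Q₂ = 11709.30/19.63 = 596.500 (equivalently, work directly with expenditure since P cancels).
Midpoint %ΔQ = (11709.30 − 13440.66)/12574.98 = -0.13768; midpoint %ΔI = (62600 − 74510)/68555 = -0.17373.
η = -0.13768 / -0.17373 = 0.79.

0.79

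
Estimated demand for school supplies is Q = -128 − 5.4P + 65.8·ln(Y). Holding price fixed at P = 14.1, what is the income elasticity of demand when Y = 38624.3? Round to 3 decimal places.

0.134

At P = 14.1, Y = 38624.3: Q = 490.816.
Holding P constant, ∂Q/∂Y = 65.8/Y = 0.00170359.
η_Y = (∂Q/∂Y)·(Y/Q) = 0.00170359 × (38624.3/490.816) = 0.134.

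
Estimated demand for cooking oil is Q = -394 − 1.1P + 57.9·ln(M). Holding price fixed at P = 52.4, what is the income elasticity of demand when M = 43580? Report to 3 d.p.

At P = 52.4, M = 43580: Q = 166.868.
Holding P constant, ∂Q/∂M = 57.9/M = 0.00132859.
η_M = (∂Q/∂M)·(M/Q) = 0.00132859 × (43580/166.868) = 0.347.

0.347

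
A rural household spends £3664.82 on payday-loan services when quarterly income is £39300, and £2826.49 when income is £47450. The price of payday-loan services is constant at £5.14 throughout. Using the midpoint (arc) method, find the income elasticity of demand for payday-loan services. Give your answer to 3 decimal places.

With a constant price, Q₁ = 3664.82/5.14 = 713.000 and Q₂ = 2826.49/5.14 = 549.901 (equivalently, work directly with expenditure since P cancels).
Midpoint %ΔQ = (2826.49 − 3664.82)/3245.66 = -0.25829; midpoint %ΔI = (47450 − 39300)/43375 = 0.18790.
η = -0.25829 / 0.18790 = -1.375.

-1.375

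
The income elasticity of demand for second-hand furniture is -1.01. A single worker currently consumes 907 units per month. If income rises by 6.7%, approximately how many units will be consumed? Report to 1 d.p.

%ΔQ ≈ η × %ΔI = -1.01 × 6.7% = -6.767%.
New Q ≈ 907 × (1 − 0.06767) = 845.6.

845.6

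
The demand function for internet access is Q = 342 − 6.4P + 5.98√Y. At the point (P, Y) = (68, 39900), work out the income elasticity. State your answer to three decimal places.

At P = 68, Y = 39900: Q = 1101.304.
Holding P constant, ∂Q/∂Y = 5.98/(2√Y) = 0.0149687.
η_Y = (∂Q/∂Y)·(Y/Q) = 0.0149687 × (39900/1101.304) = 0.542.

0.542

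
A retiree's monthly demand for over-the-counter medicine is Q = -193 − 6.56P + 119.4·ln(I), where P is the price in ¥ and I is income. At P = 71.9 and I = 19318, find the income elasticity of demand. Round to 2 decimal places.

0.23

At P = 71.9, I = 19318: Q = 513.670.
Holding P constant, ∂Q/∂I = 119.4/I = 0.00618076.
η_I = (∂Q/∂I)·(I/Q) = 0.00618076 × (19318/513.670) = 0.23.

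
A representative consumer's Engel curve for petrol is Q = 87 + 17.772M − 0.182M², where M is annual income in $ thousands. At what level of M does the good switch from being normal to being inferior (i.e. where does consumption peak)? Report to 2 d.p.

dQ/dM = 17.772 − 0.364M.
The good is inferior where dQ/dM < 0. Setting dQ/dM = 0 gives M = 17.772 / 0.364 = 48.82.

48.82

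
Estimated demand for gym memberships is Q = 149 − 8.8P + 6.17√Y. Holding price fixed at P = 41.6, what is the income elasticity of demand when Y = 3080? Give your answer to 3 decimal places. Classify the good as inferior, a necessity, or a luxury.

1.366 (luxury)

At P = 41.6, Y = 3080: Q = 125.341.
Holding P constant, ∂Q/∂Y = 6.17/(2√Y) = 0.0555878.
η_Y = (∂Q/∂Y)·(Y/Q) = 0.0555878 × (3080/125.341) = 1.366.
Since η > 1, this is a luxury.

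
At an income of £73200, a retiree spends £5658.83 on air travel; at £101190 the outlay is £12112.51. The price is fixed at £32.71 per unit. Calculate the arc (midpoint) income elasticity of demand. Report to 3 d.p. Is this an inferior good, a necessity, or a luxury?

2.263 (luxury)

With a constant price, Q₁ = 5658.83/32.71 = 173.000 and Q₂ = 12112.51/32.71 = 370.300 (equivalently, work directly with expenditure since P cancels).
Midpoint %ΔQ = (12112.51 − 5658.83)/8885.67 = 0.72630; midpoint %ΔI = (101190 − 73200)/87195 = 0.32100.
η = 0.72630 / 0.32100 = 2.263.
η > 1 ⇒ luxury.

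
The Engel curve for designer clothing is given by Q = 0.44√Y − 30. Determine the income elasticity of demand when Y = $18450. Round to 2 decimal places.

At Y = 18450: Q = 29.766.
dQ/dY = 0.44/(2√Y) = 0.00161966 at this income.
η = (dQ/dY)·(Y/Q) = 0.00161966 × (18450/29.766) = 1.00.

1.00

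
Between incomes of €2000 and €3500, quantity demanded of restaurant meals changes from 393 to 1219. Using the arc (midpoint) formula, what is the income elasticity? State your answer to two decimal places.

1.88

ΔQ = 1219 − 393 = 826; midpoint Q̄ = (393 + 1219)/2 = 806.
ΔI = 3500 − 2000 = 1500; midpoint Ī = (2000 + 3500)/2 = 2750.
η = (ΔQ/Q̄) ÷ (ΔI/Ī) = (826/806) ÷ (1500/2750) = 1.88.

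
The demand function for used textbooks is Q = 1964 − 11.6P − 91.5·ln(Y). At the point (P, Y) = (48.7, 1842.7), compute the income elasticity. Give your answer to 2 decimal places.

-0.13

At P = 48.7, Y = 1842.7: Q = 711.093.
Holding P constant, ∂Q/∂Y = -91.5/Y = -0.0496554.
η_Y = (∂Q/∂Y)·(Y/Q) = -0.0496554 × (1842.7/711.093) = -0.13.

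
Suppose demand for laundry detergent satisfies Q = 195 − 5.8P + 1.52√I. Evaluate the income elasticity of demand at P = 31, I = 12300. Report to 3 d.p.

At P = 31, I = 12300: Q = 183.776.
Holding P constant, ∂Q/∂I = 1.52/(2√I) = 0.00685269.
η_I = (∂Q/∂I)·(I/Q) = 0.00685269 × (12300/183.776) = 0.459.

0.459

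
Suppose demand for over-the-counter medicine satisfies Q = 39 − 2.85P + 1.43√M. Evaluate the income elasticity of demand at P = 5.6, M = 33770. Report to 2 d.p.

At P = 5.6, M = 33770: Q = 285.826.
Holding P constant, ∂Q/∂M = 1.43/(2√M) = 0.00389081.
η_M = (∂Q/∂M)·(M/Q) = 0.00389081 × (33770/285.826) = 0.46.

0.46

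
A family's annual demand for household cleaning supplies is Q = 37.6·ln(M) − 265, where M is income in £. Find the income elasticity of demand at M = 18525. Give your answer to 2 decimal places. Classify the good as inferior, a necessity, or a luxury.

0.36 (necessity)

At M = 18525: Q = 104.491.
dQ/dM = 37.6/M = 0.00202969 at this income.
η = (dQ/dM)·(M/Q) = 0.00202969 × (18525/104.491) = 0.36.
Since 0 < η < 1, the good is a necessity.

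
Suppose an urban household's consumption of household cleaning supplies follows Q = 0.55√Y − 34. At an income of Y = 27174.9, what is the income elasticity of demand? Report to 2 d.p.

0.80

At Y = 27174.9: Q = 56.666.
dQ/dY = 0.55/(2√Y) = 0.0016682 at this income.
η = (dQ/dY)·(Y/Q) = 0.0016682 × (27174.9/56.666) = 0.80.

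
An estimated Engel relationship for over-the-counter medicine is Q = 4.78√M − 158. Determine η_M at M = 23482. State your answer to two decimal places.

At M = 23482: Q = 574.479.
dQ/dM = 4.78/(2√M) = 0.0155966 at this income.
η = (dQ/dM)·(M/Q) = 0.0155966 × (23482/574.479) = 0.64.

0.64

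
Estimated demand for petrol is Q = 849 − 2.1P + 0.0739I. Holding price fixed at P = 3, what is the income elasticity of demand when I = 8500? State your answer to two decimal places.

0.43

At P = 3, I = 8500: Q = 1470.850.
Holding P constant, ∂Q/∂I = 0.0739.
η_I = (∂Q/∂I)·(I/Q) = 0.0739 × (8500/1470.850) = 0.43.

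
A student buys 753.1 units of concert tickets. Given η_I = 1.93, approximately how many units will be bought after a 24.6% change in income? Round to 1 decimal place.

%ΔQ ≈ η × %ΔI = 1.93 × 24.6% = 47.478%.
New Q ≈ 753.1 × (1 + 0.47478) = 1110.7.

1110.7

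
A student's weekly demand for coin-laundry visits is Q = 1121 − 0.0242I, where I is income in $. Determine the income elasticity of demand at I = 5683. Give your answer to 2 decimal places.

-0.14

At I = 5683: Q = 983.471.
dQ/dI = −0.0242.
η = (dQ/dI)·(I/Q) = -0.0242 × (5683/983.471) = -0.14.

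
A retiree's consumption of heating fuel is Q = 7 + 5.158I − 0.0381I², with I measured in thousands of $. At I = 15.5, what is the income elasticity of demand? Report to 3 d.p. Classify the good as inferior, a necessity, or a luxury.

At I = 15.5: Q = 77.7955.
dQ/dI = 5.158 − 0.0762I = 3.97690.
η = (dQ/dI)·(I/Q) = 3.97690 × (15.5/77.7955) = 0.792.
0 < η < 1 ⇒ necessity.

0.792 (necessity)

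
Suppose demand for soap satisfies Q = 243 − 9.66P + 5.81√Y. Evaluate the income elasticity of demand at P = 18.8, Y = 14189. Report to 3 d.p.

0.459

At P = 18.8, Y = 14189: Q = 753.465.
Holding P constant, ∂Q/∂Y = 5.81/(2√Y) = 0.0243877.
η_Y = (∂Q/∂Y)·(Y/Q) = 0.0243877 × (14189/753.465) = 0.459.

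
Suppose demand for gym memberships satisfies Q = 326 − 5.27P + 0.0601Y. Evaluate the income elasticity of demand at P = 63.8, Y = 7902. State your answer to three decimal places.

At P = 63.8, Y = 7902: Q = 464.684.
Holding P constant, ∂Q/∂Y = 0.0601.
η_Y = (∂Q/∂Y)·(Y/Q) = 0.0601 × (7902/464.684) = 1.022.

1.022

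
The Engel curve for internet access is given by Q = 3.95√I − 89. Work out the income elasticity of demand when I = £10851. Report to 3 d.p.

0.638

At I = 10851: Q = 322.464.
dQ/dI = 3.95/(2√I) = 0.0189597 at this income.
η = (dQ/dI)·(I/Q) = 0.0189597 × (10851/322.464) = 0.638.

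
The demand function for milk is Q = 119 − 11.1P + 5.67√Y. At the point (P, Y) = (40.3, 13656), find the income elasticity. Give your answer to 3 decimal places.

0.991

At P = 40.3, Y = 13656: Q = 334.260.
Holding P constant, ∂Q/∂Y = 5.67/(2√Y) = 0.02426.
η_Y = (∂Q/∂Y)·(Y/Q) = 0.02426 × (13656/334.260) = 0.991.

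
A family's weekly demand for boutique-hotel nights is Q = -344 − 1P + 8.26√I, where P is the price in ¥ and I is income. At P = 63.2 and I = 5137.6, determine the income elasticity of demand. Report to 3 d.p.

1.601

At P = 63.2, I = 5137.6: Q = 184.852.
Holding P constant, ∂Q/∂I = 8.26/(2√I) = 0.0576196.
η_I = (∂Q/∂I)·(I/Q) = 0.0576196 × (5137.6/184.852) = 1.601.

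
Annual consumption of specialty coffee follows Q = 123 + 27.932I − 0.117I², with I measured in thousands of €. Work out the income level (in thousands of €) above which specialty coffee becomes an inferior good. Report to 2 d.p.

dQ/dI = 27.932 − 0.234I.
The good is inferior where dQ/dI < 0. Setting dQ/dI = 0 gives I = 27.932 / 0.234 = 119.37.

119.37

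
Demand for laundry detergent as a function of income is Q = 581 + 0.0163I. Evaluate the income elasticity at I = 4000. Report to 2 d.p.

0.10

At I = 4000: Q = 646.200.
dQ/dI = 0.0163.
η = (dQ/dI)·(I/Q) = 0.0163 × (4000/646.200) = 0.10.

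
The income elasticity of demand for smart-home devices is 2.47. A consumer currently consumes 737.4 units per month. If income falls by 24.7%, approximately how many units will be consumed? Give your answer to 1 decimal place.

%ΔQ ≈ η × %ΔI = 2.47 × (-24.7%) = -61.009%.
New Q ≈ 737.4 × (1 − 0.61009) = 287.5.

287.5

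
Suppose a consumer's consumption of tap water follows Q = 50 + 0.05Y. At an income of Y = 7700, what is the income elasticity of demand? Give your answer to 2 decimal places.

At Y = 7700: Q = 435.000.
dQ/dY = 0.05.
η = (dQ/dY)·(Y/Q) = 0.05 × (7700/435.000) = 0.89.

0.89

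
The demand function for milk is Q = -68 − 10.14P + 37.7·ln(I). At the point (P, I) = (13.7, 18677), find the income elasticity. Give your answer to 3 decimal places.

At P = 13.7, I = 18677: Q = 163.863.
Holding P constant, ∂Q/∂I = 37.7/I = 0.00201853.
η_I = (∂Q/∂I)·(I/Q) = 0.00201853 × (18677/163.863) = 0.230.

0.230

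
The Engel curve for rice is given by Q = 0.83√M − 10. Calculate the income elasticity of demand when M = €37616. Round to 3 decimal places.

At M = 37616: Q = 150.977.
dQ/dM = 0.83/(2√M) = 0.00213974 at this income.
η = (dQ/dM)·(M/Q) = 0.00213974 × (37616/150.977) = 0.533.

0.533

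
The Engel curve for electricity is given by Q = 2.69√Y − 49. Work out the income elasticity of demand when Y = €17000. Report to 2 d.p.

0.58

At Y = 17000: Q = 301.733.
dQ/dY = 2.69/(2√Y) = 0.0103157 at this income.
η = (dQ/dY)·(Y/Q) = 0.0103157 × (17000/301.733) = 0.58.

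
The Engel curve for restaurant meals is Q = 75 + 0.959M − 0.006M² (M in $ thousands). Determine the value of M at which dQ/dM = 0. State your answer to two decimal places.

79.92

dQ/dM = 0.959 − 0.012M.
The good is inferior where dQ/dM < 0. Setting dQ/dM = 0 gives M = 0.959 / 0.012 = 79.92.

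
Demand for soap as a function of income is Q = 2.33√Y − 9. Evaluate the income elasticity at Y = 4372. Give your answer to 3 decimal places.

0.531

At Y = 4372: Q = 145.062.
dQ/dY = 2.33/(2√Y) = 0.0176192 at this income.
η = (dQ/dY)·(Y/Q) = 0.0176192 × (4372/145.062) = 0.531.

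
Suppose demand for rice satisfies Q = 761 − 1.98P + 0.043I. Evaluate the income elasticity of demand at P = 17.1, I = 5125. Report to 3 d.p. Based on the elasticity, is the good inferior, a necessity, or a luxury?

At P = 17.1, I = 5125: Q = 947.517.
Holding P constant, ∂Q/∂I = 0.043.
η_I = (∂Q/∂I)·(I/Q) = 0.043 × (5125/947.517) = 0.233.
Since 0 < η < 1, this is a necessity.

0.233 (necessity)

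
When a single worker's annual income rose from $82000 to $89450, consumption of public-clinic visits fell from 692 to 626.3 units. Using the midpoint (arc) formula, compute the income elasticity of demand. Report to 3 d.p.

-1.147

ΔQ = 626.3 − 692 = -65.7; midpoint Q̄ = (692 + 626.3)/2 = 659.15.
ΔI = 89450 − 82000 = 7450; midpoint Ī = (82000 + 89450)/2 = 85725.
η = (ΔQ/Q̄) ÷ (ΔI/Ī) = (-65.7/659.15) ÷ (7450/85725) = -1.147.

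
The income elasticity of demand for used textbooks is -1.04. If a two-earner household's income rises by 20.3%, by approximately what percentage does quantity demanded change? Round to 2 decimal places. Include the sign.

-21.11%

%ΔQ ≈ η × %ΔI = -1.04 × 20.3% = -21.11%.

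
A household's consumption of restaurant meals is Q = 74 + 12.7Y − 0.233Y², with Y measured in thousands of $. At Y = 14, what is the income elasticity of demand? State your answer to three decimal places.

0.419

At Y = 14: Q = 206.1320.
dQ/dY = 12.7 − 0.466Y = 6.17600.
η = (dQ/dY)·(Y/Q) = 6.17600 × (14/206.1320) = 0.419.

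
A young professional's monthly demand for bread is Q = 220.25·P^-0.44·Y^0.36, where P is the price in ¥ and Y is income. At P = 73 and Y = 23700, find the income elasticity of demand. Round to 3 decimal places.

For a multiplicative demand Q = A·P^α·Y^β, the income elasticity is β everywhere.
Here β = 0.36, so η = 0.360.

0.360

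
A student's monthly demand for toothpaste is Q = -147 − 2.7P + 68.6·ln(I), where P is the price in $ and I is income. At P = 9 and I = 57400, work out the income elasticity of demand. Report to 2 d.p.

0.12

At P = 9, I = 57400: Q = 580.405.
Holding P constant, ∂Q/∂I = 68.6/I = 0.00119512.
η_I = (∂Q/∂I)·(I/Q) = 0.00119512 × (57400/580.405) = 0.12.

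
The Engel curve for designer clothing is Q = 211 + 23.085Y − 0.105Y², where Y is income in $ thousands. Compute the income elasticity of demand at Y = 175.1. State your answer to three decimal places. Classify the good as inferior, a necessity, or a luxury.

At Y = 175.1: Q = 1033.8825.
dQ/dY = 23.085 − 0.21Y = -13.68600.
η = (dQ/dY)·(Y/Q) = -13.68600 × (175.1/1033.8825) = -2.318.
η < 0 ⇒ inferior good.

-2.318 (inferior good)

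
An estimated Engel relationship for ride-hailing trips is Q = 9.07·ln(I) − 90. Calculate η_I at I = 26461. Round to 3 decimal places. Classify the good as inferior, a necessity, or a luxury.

3.837 (luxury)

At I = 26461: Q = 2.364.
dQ/dI = 9.07/I = 0.000342769 at this income.
η = (dQ/dI)·(I/Q) = 0.000342769 × (26461/2.364) = 3.837.
Since η > 1, the good is a luxury.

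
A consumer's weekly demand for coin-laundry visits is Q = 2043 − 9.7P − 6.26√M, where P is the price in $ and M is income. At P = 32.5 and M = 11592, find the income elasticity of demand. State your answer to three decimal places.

-0.320

At P = 32.5, M = 11592: Q = 1053.760.
Holding P constant, ∂Q/∂M = -6.26/(2√M) = -0.0290713.
η_M = (∂Q/∂M)·(M/Q) = -0.0290713 × (11592/1053.760) = -0.320.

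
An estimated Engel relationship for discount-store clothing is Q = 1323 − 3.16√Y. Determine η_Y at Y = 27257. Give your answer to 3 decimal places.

At Y = 27257: Q = 801.294.
dQ/dY = -3.16/(2√Y) = -0.00957013 at this income.
η = (dQ/dY)·(Y/Q) = -0.00957013 × (27257/801.294) = -0.326.

-0.326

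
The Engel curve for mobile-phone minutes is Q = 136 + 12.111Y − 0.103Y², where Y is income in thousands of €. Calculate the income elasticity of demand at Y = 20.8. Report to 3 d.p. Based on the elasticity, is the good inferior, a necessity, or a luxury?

At Y = 20.8: Q = 343.3469.
dQ/dY = 12.111 − 0.206Y = 7.82620.
η = (dQ/dY)·(Y/Q) = 7.82620 × (20.8/343.3469) = 0.474.
0 < η < 1 ⇒ necessity.

0.474 (necessity)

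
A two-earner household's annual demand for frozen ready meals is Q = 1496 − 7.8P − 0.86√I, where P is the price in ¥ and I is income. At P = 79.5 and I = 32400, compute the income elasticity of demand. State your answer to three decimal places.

At P = 79.5, I = 32400: Q = 721.100.
Holding P constant, ∂Q/∂I = -0.86/(2√I) = -0.00238889.
η_I = (∂Q/∂I)·(I/Q) = -0.00238889 × (32400/721.100) = -0.107.

-0.107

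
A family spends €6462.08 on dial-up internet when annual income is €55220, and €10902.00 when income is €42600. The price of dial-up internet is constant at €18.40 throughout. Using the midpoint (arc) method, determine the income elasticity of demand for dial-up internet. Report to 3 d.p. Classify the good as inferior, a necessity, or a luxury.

With a constant price, Q₁ = 6462.08/18.40 = 351.200 and Q₂ = 10902.00/18.40 = 592.500 (equivalently, work directly with expenditure since P cancels).
Midpoint %ΔQ = (10902.00 − 6462.08)/8682.04 = 0.51139; midpoint %ΔI = (42600 − 55220)/48910 = -0.25802.
η = 0.51139 / -0.25802 = -1.982.
η < 0 ⇒ inferior good.

-1.982 (inferior good)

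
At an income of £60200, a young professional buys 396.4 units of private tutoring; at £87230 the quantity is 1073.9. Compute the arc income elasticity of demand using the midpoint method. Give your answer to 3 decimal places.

2.513

ΔQ = 1073.9 − 396.4 = 677.5; midpoint Q̄ = (396.4 + 1073.9)/2 = 735.15.
ΔI = 87230 − 60200 = 27030; midpoint Ī = (60200 + 87230)/2 = 73715.
η = (ΔQ/Q̄) ÷ (ΔI/Ī) = (677.5/735.15) ÷ (27030/73715) = 2.513.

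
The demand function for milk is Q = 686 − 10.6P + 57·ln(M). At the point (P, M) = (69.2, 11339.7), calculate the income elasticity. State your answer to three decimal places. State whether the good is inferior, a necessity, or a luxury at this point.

At P = 69.2, M = 11339.7: Q = 484.636.
Holding P constant, ∂Q/∂M = 57/M = 0.00502659.
η_M = (∂Q/∂M)·(M/Q) = 0.00502659 × (11339.7/484.636) = 0.118.
Since 0 < η < 1, this is a necessity.

0.118 (necessity)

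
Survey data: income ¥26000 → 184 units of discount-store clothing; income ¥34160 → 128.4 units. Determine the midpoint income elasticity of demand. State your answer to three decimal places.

-1.312

ΔQ = 128.4 − 184 = -55.6; midpoint Q̄ = (184 + 128.4)/2 = 156.2.
ΔI = 34160 − 26000 = 8160; midpoint Ī = (26000 + 34160)/2 = 30080.
η = (ΔQ/Q̄) ÷ (ΔI/Ī) = (-55.6/156.2) ÷ (8160/30080) = -1.312.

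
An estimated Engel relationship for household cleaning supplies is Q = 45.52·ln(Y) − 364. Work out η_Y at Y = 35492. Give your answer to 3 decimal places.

0.403

At Y = 35492: Q = 112.916.
dQ/dY = 45.52/Y = 0.00128254 at this income.
η = (dQ/dY)·(Y/Q) = 0.00128254 × (35492/112.916) = 0.403.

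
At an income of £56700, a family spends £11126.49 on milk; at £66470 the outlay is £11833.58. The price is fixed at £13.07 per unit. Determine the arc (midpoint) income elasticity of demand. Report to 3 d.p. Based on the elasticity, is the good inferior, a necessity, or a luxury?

With a constant price, Q₁ = 11126.49/13.07 = 851.300 and Q₂ = 11833.58/13.07 = 905.400 (equivalently, work directly with expenditure since P cancels).
Midpoint %ΔQ = (11833.58 − 11126.49)/11480.04 = 0.06159; midpoint %ΔI = (66470 − 56700)/61585 = 0.15864.
η = 0.06159 / 0.15864 = 0.388.
0 < η < 1 ⇒ necessity.

0.388 (necessity)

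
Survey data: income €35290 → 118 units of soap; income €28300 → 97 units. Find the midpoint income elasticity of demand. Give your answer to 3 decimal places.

0.889

ΔQ = 97 − 118 = -21; midpoint Q̄ = (118 + 97)/2 = 107.5.
ΔI = 28300 − 35290 = -6990; midpoint Ī = (35290 + 28300)/2 = 31795.
η = (ΔQ/Q̄) ÷ (ΔI/Ī) = (-21/107.5) ÷ (-6990/31795) = 0.889.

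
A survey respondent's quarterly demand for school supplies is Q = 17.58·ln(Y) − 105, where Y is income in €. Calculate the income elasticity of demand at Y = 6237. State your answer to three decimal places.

At Y = 6237: Q = 48.619.
dQ/dY = 17.58/Y = 0.00281866 at this income.
η = (dQ/dY)·(Y/Q) = 0.00281866 × (6237/48.619) = 0.362.

0.362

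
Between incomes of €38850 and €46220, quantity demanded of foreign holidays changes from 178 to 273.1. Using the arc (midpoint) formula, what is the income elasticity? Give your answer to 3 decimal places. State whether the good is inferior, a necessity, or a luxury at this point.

2.433 (luxury)

ΔQ = 273.1 − 178 = 95.1; midpoint Q̄ = (178 + 273.1)/2 = 225.55.
ΔI = 46220 − 38850 = 7370; midpoint Ī = (38850 + 46220)/2 = 42535.
η = (ΔQ/Q̄) ÷ (ΔI/Ī) = (95.1/225.55) ÷ (7370/42535) = 2.433.
η > 1 ⇒ luxury.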